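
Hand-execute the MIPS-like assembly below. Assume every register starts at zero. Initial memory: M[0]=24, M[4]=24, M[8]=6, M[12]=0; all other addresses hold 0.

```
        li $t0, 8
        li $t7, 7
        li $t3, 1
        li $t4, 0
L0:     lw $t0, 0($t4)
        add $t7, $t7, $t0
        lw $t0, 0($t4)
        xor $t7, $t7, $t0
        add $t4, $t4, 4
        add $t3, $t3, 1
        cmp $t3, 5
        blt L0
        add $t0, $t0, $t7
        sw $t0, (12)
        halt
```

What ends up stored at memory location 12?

11

li $t0, 8 → $t0=8
li $t7, 7 → $t7=7
li $t3, 1 → $t3=1
li $t4, 0 → $t4=0
lw $t0, 0($t4) → $t0=M[0]=24
add $t7, $t7, $t0 → $t7=7+24=31
lw $t0, 0($t4) → $t0=M[0]=24
xor $t7, $t7, $t0 → $t7=31^24=7
add $t4, $t4, 4 → $t4=0+4=4
add $t3, $t3, 1 → $t3=1+1=2
cmp $t3, 5  (cmp 2,5)
blt L0: taken
lw $t0, 0($t4) → $t0=M[4]=24
add $t7, $t7, $t0 → $t7=7+24=31
lw $t0, 0($t4) → $t0=M[4]=24
xor $t7, $t7, $t0 → $t7=31^24=7
add $t4, $t4, 4 → $t4=4+4=8
add $t3, $t3, 1 → $t3=2+1=3
cmp $t3, 5  (cmp 3,5)
blt L0: taken
lw $t0, 0($t4) → $t0=M[8]=6
add $t7, $t7, $t0 → $t7=7+6=13
lw $t0, 0($t4) → $t0=M[8]=6
xor $t7, $t7, $t0 → $t7=13^6=11
add $t4, $t4, 4 → $t4=8+4=12
add $t3, $t3, 1 → $t3=3+1=4
cmp $t3, 5  (cmp 4,5)
blt L0: taken
lw $t0, 0($t4) → $t0=M[12]=0
add $t7, $t7, $t0 → $t7=11+0=11
lw $t0, 0($t4) → $t0=M[12]=0
xor $t7, $t7, $t0 → $t7=11^0=11
add $t4, $t4, 4 → $t4=12+4=16
add $t3, $t3, 1 → $t3=4+1=5
cmp $t3, 5  (cmp 5,5)
blt L0: not taken
add $t0, $t0, $t7 → $t0=0+11=11
sw $t0, (12) → M[12]=11
halt.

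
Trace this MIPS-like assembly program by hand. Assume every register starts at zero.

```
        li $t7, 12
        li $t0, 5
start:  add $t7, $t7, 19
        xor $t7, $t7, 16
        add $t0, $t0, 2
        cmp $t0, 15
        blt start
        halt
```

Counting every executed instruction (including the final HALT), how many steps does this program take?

after li $t7, 12: $t7=12
after li $t0, 5: $t0=5
after add $t7, $t7, 19: $t7=12+19=31
after xor $t7, $t7, 16: $t7=31^16=15
after add $t0, $t0, 2: $t0=5+2=7
cmp $t0, 15  (cmp 7,15)
blt start: taken
after add $t7, $t7, 19: $t7=15+19=34
after xor $t7, $t7, 16: $t7=34^16=50
after add $t0, $t0, 2: $t0=7+2=9
cmp $t0, 15  (cmp 9,15)
blt start: taken
after add $t7, $t7, 19: $t7=50+19=69
after xor $t7, $t7, 16: $t7=69^16=85
after add $t0, $t0, 2: $t0=9+2=11
cmp $t0, 15  (cmp 11,15)
blt start: taken
after add $t7, $t7, 19: $t7=85+19=104
after xor $t7, $t7, 16: $t7=104^16=120
after add $t0, $t0, 2: $t0=11+2=13
cmp $t0, 15  (cmp 13,15)
blt start: taken
after add $t7, $t7, 19: $t7=120+19=139
after xor $t7, $t7, 16: $t7=139^16=155
after add $t0, $t0, 2: $t0=13+2=15
cmp $t0, 15  (cmp 15,15)
blt start: not taken
halt.
Total executed instructions: 28.

28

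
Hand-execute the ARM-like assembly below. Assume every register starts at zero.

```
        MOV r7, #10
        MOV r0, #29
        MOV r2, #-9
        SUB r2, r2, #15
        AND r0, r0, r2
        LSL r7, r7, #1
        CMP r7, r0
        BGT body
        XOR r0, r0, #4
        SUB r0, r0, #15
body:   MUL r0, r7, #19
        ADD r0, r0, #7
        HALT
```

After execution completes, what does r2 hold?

after MOV r7, #10: r7=10
after MOV r0, #29: r0=29
after MOV r2, #-9: r2=-9
after SUB r2, r2, #15: r2=(-9)-15=-24
after AND r0, r0, r2: r0=29&(-24)=8
after LSL r7, r7, #1: r7=10<<1=20
CMP r7, r0  (cmp 20,8)
BGT body: taken
after MUL r0, r7, #19: r0=20*19=380
after ADD r0, r0, #7: r0=380+7=387
halt.

-24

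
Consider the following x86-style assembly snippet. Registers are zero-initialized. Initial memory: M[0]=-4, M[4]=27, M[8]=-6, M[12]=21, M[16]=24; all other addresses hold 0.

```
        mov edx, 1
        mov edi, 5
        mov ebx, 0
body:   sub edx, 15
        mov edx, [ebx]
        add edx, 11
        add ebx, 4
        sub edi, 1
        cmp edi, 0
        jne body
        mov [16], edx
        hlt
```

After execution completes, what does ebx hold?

20

edx=1
edi=5
ebx=0
edx=1-15=-14
edx=M[0]=-4
edx=(-4)+11=7
ebx=0+4=4
edi=5-1=4
cmp edi, 0  (cmp 4,0)
jne body: taken
edx=7-15=-8
edx=M[4]=27
edx=27+11=38
ebx=4+4=8
edi=4-1=3
cmp edi, 0  (cmp 3,0)
jne body: taken
edx=38-15=23
edx=M[8]=-6
edx=(-6)+11=5
ebx=8+4=12
edi=3-1=2
cmp edi, 0  (cmp 2,0)
jne body: taken
edx=5-15=-10
edx=M[12]=21
edx=21+11=32
ebx=12+4=16
edi=2-1=1
cmp edi, 0  (cmp 1,0)
jne body: taken
edx=32-15=17
edx=M[16]=24
edx=24+11=35
ebx=16+4=20
edi=1-1=0
cmp edi, 0  (cmp 0,0)
jne body: not taken
mov [16], edx → M[16]=35
halt.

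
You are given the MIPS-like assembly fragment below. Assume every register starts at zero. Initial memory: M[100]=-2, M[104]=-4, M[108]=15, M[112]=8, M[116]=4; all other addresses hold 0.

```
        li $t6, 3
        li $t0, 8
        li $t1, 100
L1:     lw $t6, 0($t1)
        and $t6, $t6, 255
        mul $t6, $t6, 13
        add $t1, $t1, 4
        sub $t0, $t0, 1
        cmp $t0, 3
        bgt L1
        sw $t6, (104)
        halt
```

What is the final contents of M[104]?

52

$t6=3
$t0=8
$t1=100
$t6=M[100]=-2
$t6=(-2)&255=254
$t6=254*13=3302
$t1=100+4=104
$t0=8-1=7
cmp $t0, 3  (cmp 7,3)
bgt L1: taken
$t6=M[104]=-4
$t6=(-4)&255=252
$t6=252*13=3276
$t1=104+4=108
$t0=7-1=6
cmp $t0, 3  (cmp 6,3)
bgt L1: taken
$t6=M[108]=15
$t6=15&255=15
$t6=15*13=195
$t1=108+4=112
$t0=6-1=5
cmp $t0, 3  (cmp 5,3)
bgt L1: taken
$t6=M[112]=8
$t6=8&255=8
$t6=8*13=104
$t1=112+4=116
$t0=5-1=4
cmp $t0, 3  (cmp 4,3)
bgt L1: taken
$t6=M[116]=4
$t6=4&255=4
$t6=4*13=52
$t1=116+4=120
$t0=4-1=3
cmp $t0, 3  (cmp 3,3)
bgt L1: not taken
sw $t6, (104) → M[104]=52
halt.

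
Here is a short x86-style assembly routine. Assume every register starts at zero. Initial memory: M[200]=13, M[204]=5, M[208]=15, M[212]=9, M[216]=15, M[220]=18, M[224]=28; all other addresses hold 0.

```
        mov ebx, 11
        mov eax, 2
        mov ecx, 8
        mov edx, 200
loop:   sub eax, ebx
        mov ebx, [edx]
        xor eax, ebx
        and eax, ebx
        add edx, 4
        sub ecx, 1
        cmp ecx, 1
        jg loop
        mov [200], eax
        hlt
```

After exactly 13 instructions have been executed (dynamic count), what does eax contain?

after mov ebx, 11: ebx=11
after mov eax, 2: eax=2
after mov ecx, 8: ecx=8
after mov edx, 200: edx=200
after sub eax, ebx: eax=2-11=-9
after mov ebx, [edx]: ebx=M[200]=13
after xor eax, ebx: eax=(-9)^13=-6
after and eax, ebx: eax=(-6)&13=8
after add edx, 4: edx=200+4=204
after sub ecx, 1: ecx=8-1=7
cmp ecx, 1  (cmp 7,1)
jg loop: taken
after sub eax, ebx: eax=8-13=-5
After step 13: eax = -5.

-5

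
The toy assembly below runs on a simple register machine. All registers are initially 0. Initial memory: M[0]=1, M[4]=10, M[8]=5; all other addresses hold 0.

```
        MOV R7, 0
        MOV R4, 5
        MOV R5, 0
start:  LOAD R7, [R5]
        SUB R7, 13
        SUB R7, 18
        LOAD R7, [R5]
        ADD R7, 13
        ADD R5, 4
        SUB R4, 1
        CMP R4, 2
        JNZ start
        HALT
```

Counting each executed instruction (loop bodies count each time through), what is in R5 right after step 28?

12

MOV R7, 0 → R7=0
MOV R4, 5 → R4=5
MOV R5, 0 → R5=0
LOAD R7, [R5] → R7=M[0]=1
SUB R7, 13 → R7=1-13=-12
SUB R7, 18 → R7=(-12)-18=-30
LOAD R7, [R5] → R7=M[0]=1
ADD R7, 13 → R7=1+13=14
ADD R5, 4 → R5=0+4=4
SUB R4, 1 → R4=5-1=4
CMP R4, 2  (cmp 4,2)
JNZ start: taken
LOAD R7, [R5] → R7=M[4]=10
SUB R7, 13 → R7=10-13=-3
SUB R7, 18 → R7=(-3)-18=-21
LOAD R7, [R5] → R7=M[4]=10
ADD R7, 13 → R7=10+13=23
ADD R5, 4 → R5=4+4=8
SUB R4, 1 → R4=4-1=3
CMP R4, 2  (cmp 3,2)
JNZ start: taken
LOAD R7, [R5] → R7=M[8]=5
SUB R7, 13 → R7=5-13=-8
SUB R7, 18 → R7=(-8)-18=-26
LOAD R7, [R5] → R7=M[8]=5
ADD R7, 13 → R7=5+13=18
ADD R5, 4 → R5=8+4=12
SUB R4, 1 → R4=3-1=2
After step 28: R5 = 12.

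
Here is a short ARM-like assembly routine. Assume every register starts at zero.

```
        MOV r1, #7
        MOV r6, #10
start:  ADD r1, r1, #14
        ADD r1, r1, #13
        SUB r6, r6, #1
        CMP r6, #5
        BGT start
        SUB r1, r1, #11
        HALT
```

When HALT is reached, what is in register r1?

131

MOV r1, #7 → r1=7
MOV r6, #10 → r6=10
ADD r1, r1, #14 → r1=7+14=21
ADD r1, r1, #13 → r1=21+13=34
SUB r6, r6, #1 → r6=10-1=9
CMP r6, #5  (cmp 9,5)
BGT start: taken
ADD r1, r1, #14 → r1=34+14=48
ADD r1, r1, #13 → r1=48+13=61
SUB r6, r6, #1 → r6=9-1=8
CMP r6, #5  (cmp 8,5)
BGT start: taken
ADD r1, r1, #14 → r1=61+14=75
ADD r1, r1, #13 → r1=75+13=88
SUB r6, r6, #1 → r6=8-1=7
CMP r6, #5  (cmp 7,5)
BGT start: taken
ADD r1, r1, #14 → r1=88+14=102
ADD r1, r1, #13 → r1=102+13=115
SUB r6, r6, #1 → r6=7-1=6
CMP r6, #5  (cmp 6,5)
BGT start: taken
ADD r1, r1, #14 → r1=115+14=129
ADD r1, r1, #13 → r1=129+13=142
SUB r6, r6, #1 → r6=6-1=5
CMP r6, #5  (cmp 5,5)
BGT start: not taken
SUB r1, r1, #11 → r1=142-11=131
halt.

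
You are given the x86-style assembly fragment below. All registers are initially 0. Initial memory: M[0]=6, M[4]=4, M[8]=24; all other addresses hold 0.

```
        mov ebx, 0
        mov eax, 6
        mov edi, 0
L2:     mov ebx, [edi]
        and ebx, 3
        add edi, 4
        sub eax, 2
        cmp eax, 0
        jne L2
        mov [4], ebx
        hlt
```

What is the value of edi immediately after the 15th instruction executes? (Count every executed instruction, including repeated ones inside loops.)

after mov ebx, 0: ebx=0
after mov eax, 6: eax=6
after mov edi, 0: edi=0
after mov ebx, [edi]: ebx=M[0]=6
after and ebx, 3: ebx=6&3=2
after add edi, 4: edi=0+4=4
after sub eax, 2: eax=6-2=4
cmp eax, 0  (cmp 4,0)
jne L2: taken
after mov ebx, [edi]: ebx=M[4]=4
after and ebx, 3: ebx=4&3=0
after add edi, 4: edi=4+4=8
after sub eax, 2: eax=4-2=2
cmp eax, 0  (cmp 2,0)
jne L2: taken
After step 15: edi = 8.

8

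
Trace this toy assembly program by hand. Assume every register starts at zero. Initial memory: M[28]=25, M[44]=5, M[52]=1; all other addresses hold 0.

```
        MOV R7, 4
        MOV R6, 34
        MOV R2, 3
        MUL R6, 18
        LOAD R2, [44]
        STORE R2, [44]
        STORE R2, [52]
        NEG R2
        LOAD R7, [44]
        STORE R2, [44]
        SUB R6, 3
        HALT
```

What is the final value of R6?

MOV R7, 4 → R7=4
MOV R6, 34 → R6=34
MOV R2, 3 → R2=3
MUL R6, 18 → R6=34*18=612
LOAD R2, [44] → R2=M[44]=5
STORE R2, [44] → M[44]=5
STORE R2, [52] → M[52]=5
NEG R2 → R2=-(5)=-5
LOAD R7, [44] → R7=M[44]=5
STORE R2, [44] → M[44]=-5
SUB R6, 3 → R6=612-3=609
halt.

609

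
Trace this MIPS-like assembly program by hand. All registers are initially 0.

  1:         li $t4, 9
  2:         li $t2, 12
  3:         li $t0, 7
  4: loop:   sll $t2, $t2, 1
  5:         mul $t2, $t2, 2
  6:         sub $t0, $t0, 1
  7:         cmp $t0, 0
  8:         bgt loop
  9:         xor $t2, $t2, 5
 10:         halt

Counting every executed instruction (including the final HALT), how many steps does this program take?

li $t4, 9 → $t4=9
li $t2, 12 → $t2=12
li $t0, 7 → $t0=7
sll $t2, $t2, 1 → $t2=12<<1=24
mul $t2, $t2, 2 → $t2=24*2=48
sub $t0, $t0, 1 → $t0=7-1=6
cmp $t0, 0  (cmp 6,0)
bgt loop: taken
sll $t2, $t2, 1 → $t2=48<<1=96
mul $t2, $t2, 2 → $t2=96*2=192
sub $t0, $t0, 1 → $t0=6-1=5
cmp $t0, 0  (cmp 5,0)
bgt loop: taken
sll $t2, $t2, 1 → $t2=192<<1=384
mul $t2, $t2, 2 → $t2=384*2=768
sub $t0, $t0, 1 → $t0=5-1=4
cmp $t0, 0  (cmp 4,0)
bgt loop: taken
sll $t2, $t2, 1 → $t2=768<<1=1536
mul $t2, $t2, 2 → $t2=1536*2=3072
sub $t0, $t0, 1 → $t0=4-1=3
cmp $t0, 0  (cmp 3,0)
bgt loop: taken
sll $t2, $t2, 1 → $t2=3072<<1=6144
mul $t2, $t2, 2 → $t2=6144*2=12288
sub $t0, $t0, 1 → $t0=3-1=2
cmp $t0, 0  (cmp 2,0)
bgt loop: taken
sll $t2, $t2, 1 → $t2=12288<<1=24576
mul $t2, $t2, 2 → $t2=24576*2=49152
sub $t0, $t0, 1 → $t0=2-1=1
cmp $t0, 0  (cmp 1,0)
bgt loop: taken
sll $t2, $t2, 1 → $t2=49152<<1=98304
mul $t2, $t2, 2 → $t2=98304*2=196608
sub $t0, $t0, 1 → $t0=1-1=0
cmp $t0, 0  (cmp 0,0)
bgt loop: not taken
xor $t2, $t2, 5 → $t2=196608^5=196613
halt.
Total executed instructions: 40.

40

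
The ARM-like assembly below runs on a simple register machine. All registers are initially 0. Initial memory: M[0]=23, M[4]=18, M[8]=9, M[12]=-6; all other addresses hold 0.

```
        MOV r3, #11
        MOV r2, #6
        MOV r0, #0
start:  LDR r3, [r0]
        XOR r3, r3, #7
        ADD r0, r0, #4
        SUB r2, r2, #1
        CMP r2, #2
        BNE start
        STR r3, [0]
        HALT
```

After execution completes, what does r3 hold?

-3

after MOV r3, #11: r3=11
after MOV r2, #6: r2=6
after MOV r0, #0: r0=0
after LDR r3, [r0]: r3=M[0]=23
after XOR r3, r3, #7: r3=23^7=16
after ADD r0, r0, #4: r0=0+4=4
after SUB r2, r2, #1: r2=6-1=5
CMP r2, #2  (cmp 5,2)
BNE start: taken
after LDR r3, [r0]: r3=M[4]=18
after XOR r3, r3, #7: r3=18^7=21
after ADD r0, r0, #4: r0=4+4=8
after SUB r2, r2, #1: r2=5-1=4
CMP r2, #2  (cmp 4,2)
BNE start: taken
after LDR r3, [r0]: r3=M[8]=9
after XOR r3, r3, #7: r3=9^7=14
after ADD r0, r0, #4: r0=8+4=12
after SUB r2, r2, #1: r2=4-1=3
CMP r2, #2  (cmp 3,2)
BNE start: taken
after LDR r3, [r0]: r3=M[12]=-6
after XOR r3, r3, #7: r3=(-6)^7=-3
after ADD r0, r0, #4: r0=12+4=16
after SUB r2, r2, #1: r2=3-1=2
CMP r2, #2  (cmp 2,2)
BNE start: not taken
STR r3, [0] → M[0]=-3
halt.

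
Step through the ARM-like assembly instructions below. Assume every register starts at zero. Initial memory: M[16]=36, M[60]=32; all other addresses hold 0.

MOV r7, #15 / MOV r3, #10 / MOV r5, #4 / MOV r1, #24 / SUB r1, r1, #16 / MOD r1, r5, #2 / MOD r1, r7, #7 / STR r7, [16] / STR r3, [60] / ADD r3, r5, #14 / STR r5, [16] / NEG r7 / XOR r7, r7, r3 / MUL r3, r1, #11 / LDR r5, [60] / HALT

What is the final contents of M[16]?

MOV r7, #15 → r7=15
MOV r3, #10 → r3=10
MOV r5, #4 → r5=4
MOV r1, #24 → r1=24
SUB r1, r1, #16 → r1=24-16=8
MOD r1, r5, #2 → r1=4%2=0
MOD r1, r7, #7 → r1=15%7=1
STR r7, [16] → M[16]=15
STR r3, [60] → M[60]=10
ADD r3, r5, #14 → r3=4+14=18
STR r5, [16] → M[16]=4
NEG r7 → r7=-(15)=-15
XOR r7, r7, r3 → r7=(-15)^18=-29
MUL r3, r1, #11 → r3=1*11=11
LDR r5, [60] → r5=M[60]=10
halt.

4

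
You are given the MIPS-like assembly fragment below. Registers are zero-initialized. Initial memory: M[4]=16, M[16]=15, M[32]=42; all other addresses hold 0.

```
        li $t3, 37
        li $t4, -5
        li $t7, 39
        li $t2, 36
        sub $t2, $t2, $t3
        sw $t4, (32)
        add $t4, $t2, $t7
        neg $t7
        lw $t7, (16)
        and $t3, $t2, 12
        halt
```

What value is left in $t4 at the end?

38

$t3=37
$t4=-5
$t7=39
$t2=36
$t2=36-37=-1
sw $t4, (32) → M[32]=-5
$t4=(-1)+39=38
$t7=-(39)=-39
$t7=M[16]=15
$t3=(-1)&12=12
halt.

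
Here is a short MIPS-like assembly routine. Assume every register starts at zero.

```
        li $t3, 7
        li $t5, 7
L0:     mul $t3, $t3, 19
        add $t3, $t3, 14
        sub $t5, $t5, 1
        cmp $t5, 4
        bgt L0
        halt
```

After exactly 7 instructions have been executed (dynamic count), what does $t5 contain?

6

li $t3, 7 → $t3=7
li $t5, 7 → $t5=7
mul $t3, $t3, 19 → $t3=7*19=133
add $t3, $t3, 14 → $t3=133+14=147
sub $t5, $t5, 1 → $t5=7-1=6
cmp $t5, 4  (cmp 6,4)
bgt L0: taken
After step 7: $t5 = 6.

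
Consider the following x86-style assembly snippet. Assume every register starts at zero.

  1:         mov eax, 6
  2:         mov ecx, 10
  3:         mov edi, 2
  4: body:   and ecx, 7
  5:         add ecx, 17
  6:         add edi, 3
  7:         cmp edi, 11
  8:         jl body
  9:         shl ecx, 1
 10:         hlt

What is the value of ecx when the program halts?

after mov eax, 6: eax=6
after mov ecx, 10: ecx=10
after mov edi, 2: edi=2
after and ecx, 7: ecx=10&7=2
after add ecx, 17: ecx=2+17=19
after add edi, 3: edi=2+3=5
cmp edi, 11  (cmp 5,11)
jl body: taken
after and ecx, 7: ecx=19&7=3
after add ecx, 17: ecx=3+17=20
after add edi, 3: edi=5+3=8
cmp edi, 11  (cmp 8,11)
jl body: taken
after and ecx, 7: ecx=20&7=4
after add ecx, 17: ecx=4+17=21
after add edi, 3: edi=8+3=11
cmp edi, 11  (cmp 11,11)
jl body: not taken
after shl ecx, 1: ecx=21<<1=42
halt.

42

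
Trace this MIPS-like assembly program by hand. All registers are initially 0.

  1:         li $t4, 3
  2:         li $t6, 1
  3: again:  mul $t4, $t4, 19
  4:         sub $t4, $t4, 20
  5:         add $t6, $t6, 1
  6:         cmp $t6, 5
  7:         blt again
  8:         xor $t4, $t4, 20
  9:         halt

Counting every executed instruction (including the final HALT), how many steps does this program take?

li $t4, 3 → $t4=3
li $t6, 1 → $t6=1
mul $t4, $t4, 19 → $t4=3*19=57
sub $t4, $t4, 20 → $t4=57-20=37
add $t6, $t6, 1 → $t6=1+1=2
cmp $t6, 5  (cmp 2,5)
blt again: taken
mul $t4, $t4, 19 → $t4=37*19=703
sub $t4, $t4, 20 → $t4=703-20=683
add $t6, $t6, 1 → $t6=2+1=3
cmp $t6, 5  (cmp 3,5)
blt again: taken
mul $t4, $t4, 19 → $t4=683*19=12977
sub $t4, $t4, 20 → $t4=12977-20=12957
add $t6, $t6, 1 → $t6=3+1=4
cmp $t6, 5  (cmp 4,5)
blt again: taken
mul $t4, $t4, 19 → $t4=12957*19=246183
sub $t4, $t4, 20 → $t4=246183-20=246163
add $t6, $t6, 1 → $t6=4+1=5
cmp $t6, 5  (cmp 5,5)
blt again: not taken
xor $t4, $t4, 20 → $t4=246163^20=246151
halt.
Total executed instructions: 24.

24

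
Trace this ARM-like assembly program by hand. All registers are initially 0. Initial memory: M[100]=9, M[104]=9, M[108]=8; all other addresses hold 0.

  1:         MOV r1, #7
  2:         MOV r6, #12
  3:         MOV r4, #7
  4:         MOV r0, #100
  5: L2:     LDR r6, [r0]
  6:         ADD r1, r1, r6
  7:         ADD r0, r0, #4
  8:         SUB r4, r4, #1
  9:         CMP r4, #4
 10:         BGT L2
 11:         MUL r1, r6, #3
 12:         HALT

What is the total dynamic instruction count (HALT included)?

24

r1=7
r6=12
r4=7
r0=100
r6=M[100]=9
r1=7+9=16
r0=100+4=104
r4=7-1=6
CMP r4, #4  (cmp 6,4)
BGT L2: taken
r6=M[104]=9
r1=16+9=25
r0=104+4=108
r4=6-1=5
CMP r4, #4  (cmp 5,4)
BGT L2: taken
r6=M[108]=8
r1=25+8=33
r0=108+4=112
r4=5-1=4
CMP r4, #4  (cmp 4,4)
BGT L2: not taken
r1=8*3=24
halt.
Total executed instructions: 24.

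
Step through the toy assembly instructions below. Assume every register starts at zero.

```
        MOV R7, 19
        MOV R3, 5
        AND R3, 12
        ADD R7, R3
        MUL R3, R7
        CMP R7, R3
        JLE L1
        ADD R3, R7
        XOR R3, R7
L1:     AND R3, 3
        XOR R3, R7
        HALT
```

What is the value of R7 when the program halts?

MOV R7, 19 → R7=19
MOV R3, 5 → R3=5
AND R3, 12 → R3=5&12=4
ADD R7, R3 → R7=19+4=23
MUL R3, R7 → R3=4*23=92
CMP R7, R3  (cmp 23,92)
JLE L1: taken
AND R3, 3 → R3=92&3=0
XOR R3, R7 → R3=0^23=23
halt.

23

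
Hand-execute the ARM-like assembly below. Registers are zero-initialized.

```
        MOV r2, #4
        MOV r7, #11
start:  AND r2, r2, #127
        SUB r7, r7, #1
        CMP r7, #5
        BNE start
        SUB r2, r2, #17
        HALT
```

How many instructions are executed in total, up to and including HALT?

28

after MOV r2, #4: r2=4
after MOV r7, #11: r7=11
after AND r2, r2, #127: r2=4&127=4
after SUB r7, r7, #1: r7=11-1=10
CMP r7, #5  (cmp 10,5)
BNE start: taken
after AND r2, r2, #127: r2=4&127=4
after SUB r7, r7, #1: r7=10-1=9
CMP r7, #5  (cmp 9,5)
BNE start: taken
after AND r2, r2, #127: r2=4&127=4
after SUB r7, r7, #1: r7=9-1=8
CMP r7, #5  (cmp 8,5)
BNE start: taken
after AND r2, r2, #127: r2=4&127=4
after SUB r7, r7, #1: r7=8-1=7
CMP r7, #5  (cmp 7,5)
BNE start: taken
after AND r2, r2, #127: r2=4&127=4
after SUB r7, r7, #1: r7=7-1=6
CMP r7, #5  (cmp 6,5)
BNE start: taken
after AND r2, r2, #127: r2=4&127=4
after SUB r7, r7, #1: r7=6-1=5
CMP r7, #5  (cmp 5,5)
BNE start: not taken
after SUB r2, r2, #17: r2=4-17=-13
halt.
Total executed instructions: 28.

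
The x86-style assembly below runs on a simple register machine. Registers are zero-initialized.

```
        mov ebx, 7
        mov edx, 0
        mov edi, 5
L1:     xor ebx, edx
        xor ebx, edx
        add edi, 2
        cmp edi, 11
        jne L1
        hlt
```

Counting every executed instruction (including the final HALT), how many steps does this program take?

19

mov ebx, 7 → ebx=7
mov edx, 0 → edx=0
mov edi, 5 → edi=5
xor ebx, edx → ebx=7^0=7
xor ebx, edx → ebx=7^0=7
add edi, 2 → edi=5+2=7
cmp edi, 11  (cmp 7,11)
jne L1: taken
xor ebx, edx → ebx=7^0=7
xor ebx, edx → ebx=7^0=7
add edi, 2 → edi=7+2=9
cmp edi, 11  (cmp 9,11)
jne L1: taken
xor ebx, edx → ebx=7^0=7
xor ebx, edx → ebx=7^0=7
add edi, 2 → edi=9+2=11
cmp edi, 11  (cmp 11,11)
jne L1: not taken
halt.
Total executed instructions: 19.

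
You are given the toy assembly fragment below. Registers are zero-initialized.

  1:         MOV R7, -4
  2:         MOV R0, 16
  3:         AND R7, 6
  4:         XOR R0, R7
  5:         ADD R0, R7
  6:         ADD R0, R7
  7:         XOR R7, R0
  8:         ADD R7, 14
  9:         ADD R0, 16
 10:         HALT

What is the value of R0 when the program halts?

after MOV R7, -4: R7=-4
after MOV R0, 16: R0=16
after AND R7, 6: R7=(-4)&6=4
after XOR R0, R7: R0=16^4=20
after ADD R0, R7: R0=20+4=24
after ADD R0, R7: R0=24+4=28
after XOR R7, R0: R7=4^28=24
after ADD R7, 14: R7=24+14=38
after ADD R0, 16: R0=28+16=44
halt.

44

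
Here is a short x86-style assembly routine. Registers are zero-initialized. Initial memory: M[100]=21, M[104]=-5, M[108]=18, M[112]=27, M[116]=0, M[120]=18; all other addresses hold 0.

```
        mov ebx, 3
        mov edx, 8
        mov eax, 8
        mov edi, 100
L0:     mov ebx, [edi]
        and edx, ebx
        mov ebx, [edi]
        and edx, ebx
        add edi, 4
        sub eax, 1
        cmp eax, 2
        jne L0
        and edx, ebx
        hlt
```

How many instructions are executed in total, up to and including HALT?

after mov ebx, 3: ebx=3
after mov edx, 8: edx=8
after mov eax, 8: eax=8
after mov edi, 100: edi=100
after mov ebx, [edi]: ebx=M[100]=21
after and edx, ebx: edx=8&21=0
after mov ebx, [edi]: ebx=M[100]=21
after and edx, ebx: edx=0&21=0
after add edi, 4: edi=100+4=104
after sub eax, 1: eax=8-1=7
cmp eax, 2  (cmp 7,2)
jne L0: taken
after mov ebx, [edi]: ebx=M[104]=-5
after and edx, ebx: edx=0&(-5)=0
after mov ebx, [edi]: ebx=M[104]=-5
after and edx, ebx: edx=0&(-5)=0
after add edi, 4: edi=104+4=108
after sub eax, 1: eax=7-1=6
cmp eax, 2  (cmp 6,2)
jne L0: taken
after mov ebx, [edi]: ebx=M[108]=18
after and edx, ebx: edx=0&18=0
after mov ebx, [edi]: ebx=M[108]=18
after and edx, ebx: edx=0&18=0
after add edi, 4: edi=108+4=112
after sub eax, 1: eax=6-1=5
cmp eax, 2  (cmp 5,2)
jne L0: taken
after mov ebx, [edi]: ebx=M[112]=27
after and edx, ebx: edx=0&27=0
after mov ebx, [edi]: ebx=M[112]=27
after and edx, ebx: edx=0&27=0
after add edi, 4: edi=112+4=116
after sub eax, 1: eax=5-1=4
cmp eax, 2  (cmp 4,2)
jne L0: taken
after mov ebx, [edi]: ebx=M[116]=0
after and edx, ebx: edx=0&0=0
after mov ebx, [edi]: ebx=M[116]=0
after and edx, ebx: edx=0&0=0
after add edi, 4: edi=116+4=120
after sub eax, 1: eax=4-1=3
cmp eax, 2  (cmp 3,2)
jne L0: taken
after mov ebx, [edi]: ebx=M[120]=18
after and edx, ebx: edx=0&18=0
after mov ebx, [edi]: ebx=M[120]=18
after and edx, ebx: edx=0&18=0
after add edi, 4: edi=120+4=124
after sub eax, 1: eax=3-1=2
cmp eax, 2  (cmp 2,2)
jne L0: not taken
after and edx, ebx: edx=0&18=0
halt.
Total executed instructions: 54.

54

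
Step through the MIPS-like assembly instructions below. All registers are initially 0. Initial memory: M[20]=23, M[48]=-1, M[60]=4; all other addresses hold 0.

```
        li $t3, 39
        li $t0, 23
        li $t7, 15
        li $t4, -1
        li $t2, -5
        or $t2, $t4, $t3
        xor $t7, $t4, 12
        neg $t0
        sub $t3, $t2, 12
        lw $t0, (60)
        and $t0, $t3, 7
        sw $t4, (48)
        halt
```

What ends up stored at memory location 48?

-1

li $t3, 39 → $t3=39
li $t0, 23 → $t0=23
li $t7, 15 → $t7=15
li $t4, -1 → $t4=-1
li $t2, -5 → $t2=-5
or $t2, $t4, $t3 → $t2=(-1)|39=-1
xor $t7, $t4, 12 → $t7=(-1)^12=-13
neg $t0 → $t0=-(23)=-23
sub $t3, $t2, 12 → $t3=(-1)-12=-13
lw $t0, (60) → $t0=M[60]=4
and $t0, $t3, 7 → $t0=(-13)&7=3
sw $t4, (48) → M[48]=-1
halt.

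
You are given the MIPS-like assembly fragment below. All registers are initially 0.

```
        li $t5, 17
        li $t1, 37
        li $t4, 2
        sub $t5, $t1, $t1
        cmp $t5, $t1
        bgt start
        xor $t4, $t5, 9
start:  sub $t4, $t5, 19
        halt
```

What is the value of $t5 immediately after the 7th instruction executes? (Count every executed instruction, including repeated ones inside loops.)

0

li $t5, 17 → $t5=17
li $t1, 37 → $t1=37
li $t4, 2 → $t4=2
sub $t5, $t1, $t1 → $t5=37-37=0
cmp $t5, $t1  (cmp 0,37)
bgt start: not taken
xor $t4, $t5, 9 → $t4=0^9=9
After step 7: $t5 = 0.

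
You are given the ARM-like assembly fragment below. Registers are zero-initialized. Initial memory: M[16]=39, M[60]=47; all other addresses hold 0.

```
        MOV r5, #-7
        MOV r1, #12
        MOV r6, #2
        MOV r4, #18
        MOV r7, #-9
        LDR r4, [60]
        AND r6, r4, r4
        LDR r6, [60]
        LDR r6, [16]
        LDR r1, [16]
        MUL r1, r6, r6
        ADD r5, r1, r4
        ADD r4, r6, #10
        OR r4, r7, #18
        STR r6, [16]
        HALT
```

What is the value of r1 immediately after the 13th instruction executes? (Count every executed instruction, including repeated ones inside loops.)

MOV r5, #-7 → r5=-7
MOV r1, #12 → r1=12
MOV r6, #2 → r6=2
MOV r4, #18 → r4=18
MOV r7, #-9 → r7=-9
LDR r4, [60] → r4=M[60]=47
AND r6, r4, r4 → r6=47&47=47
LDR r6, [60] → r6=M[60]=47
LDR r6, [16] → r6=M[16]=39
LDR r1, [16] → r1=M[16]=39
MUL r1, r6, r6 → r1=39*39=1521
ADD r5, r1, r4 → r5=1521+47=1568
ADD r4, r6, #10 → r4=39+10=49
After step 13: r1 = 1521.

1521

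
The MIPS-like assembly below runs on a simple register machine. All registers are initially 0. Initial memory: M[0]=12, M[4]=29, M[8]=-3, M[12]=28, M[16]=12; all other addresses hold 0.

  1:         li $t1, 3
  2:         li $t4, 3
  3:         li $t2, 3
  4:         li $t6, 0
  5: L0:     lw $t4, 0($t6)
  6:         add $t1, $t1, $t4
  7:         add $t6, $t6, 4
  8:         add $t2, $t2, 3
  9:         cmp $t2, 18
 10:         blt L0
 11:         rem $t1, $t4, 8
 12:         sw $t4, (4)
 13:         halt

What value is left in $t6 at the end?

$t1=3
$t4=3
$t2=3
$t6=0
$t4=M[0]=12
$t1=3+12=15
$t6=0+4=4
$t2=3+3=6
cmp $t2, 18  (cmp 6,18)
blt L0: taken
$t4=M[4]=29
$t1=15+29=44
$t6=4+4=8
$t2=6+3=9
cmp $t2, 18  (cmp 9,18)
blt L0: taken
$t4=M[8]=-3
$t1=44+(-3)=41
$t6=8+4=12
$t2=9+3=12
cmp $t2, 18  (cmp 12,18)
blt L0: taken
$t4=M[12]=28
$t1=41+28=69
$t6=12+4=16
$t2=12+3=15
cmp $t2, 18  (cmp 15,18)
blt L0: taken
$t4=M[16]=12
$t1=69+12=81
$t6=16+4=20
$t2=15+3=18
cmp $t2, 18  (cmp 18,18)
blt L0: not taken
$t1=12%8=4
sw $t4, (4) → M[4]=12
halt.

20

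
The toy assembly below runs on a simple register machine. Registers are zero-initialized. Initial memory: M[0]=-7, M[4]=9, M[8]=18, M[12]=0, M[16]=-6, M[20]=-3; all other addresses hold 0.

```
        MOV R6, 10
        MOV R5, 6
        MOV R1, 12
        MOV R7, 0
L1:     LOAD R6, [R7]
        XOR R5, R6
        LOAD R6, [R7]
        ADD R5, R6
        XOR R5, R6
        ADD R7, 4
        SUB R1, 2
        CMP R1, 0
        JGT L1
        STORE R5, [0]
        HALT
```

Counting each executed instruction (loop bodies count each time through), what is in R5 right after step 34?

14

MOV R6, 10 → R6=10
MOV R5, 6 → R5=6
MOV R1, 12 → R1=12
MOV R7, 0 → R7=0
LOAD R6, [R7] → R6=M[0]=-7
XOR R5, R6 → R5=6^(-7)=-1
LOAD R6, [R7] → R6=M[0]=-7
ADD R5, R6 → R5=(-1)+(-7)=-8
XOR R5, R6 → R5=(-8)^(-7)=1
ADD R7, 4 → R7=0+4=4
SUB R1, 2 → R1=12-2=10
CMP R1, 0  (cmp 10,0)
JGT L1: taken
LOAD R6, [R7] → R6=M[4]=9
XOR R5, R6 → R5=1^9=8
LOAD R6, [R7] → R6=M[4]=9
ADD R5, R6 → R5=8+9=17
XOR R5, R6 → R5=17^9=24
ADD R7, 4 → R7=4+4=8
SUB R1, 2 → R1=10-2=8
CMP R1, 0  (cmp 8,0)
JGT L1: taken
LOAD R6, [R7] → R6=M[8]=18
XOR R5, R6 → R5=24^18=10
LOAD R6, [R7] → R6=M[8]=18
ADD R5, R6 → R5=10+18=28
XOR R5, R6 → R5=28^18=14
ADD R7, 4 → R7=8+4=12
SUB R1, 2 → R1=8-2=6
CMP R1, 0  (cmp 6,0)
JGT L1: taken
LOAD R6, [R7] → R6=M[12]=0
XOR R5, R6 → R5=14^0=14
LOAD R6, [R7] → R6=M[12]=0
After step 34: R5 = 14.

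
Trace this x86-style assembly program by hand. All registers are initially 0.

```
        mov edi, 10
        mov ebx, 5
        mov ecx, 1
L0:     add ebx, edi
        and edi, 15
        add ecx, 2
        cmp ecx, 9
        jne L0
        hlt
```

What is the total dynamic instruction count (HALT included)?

mov edi, 10 → edi=10
mov ebx, 5 → ebx=5
mov ecx, 1 → ecx=1
add ebx, edi → ebx=5+10=15
and edi, 15 → edi=10&15=10
add ecx, 2 → ecx=1+2=3
cmp ecx, 9  (cmp 3,9)
jne L0: taken
add ebx, edi → ebx=15+10=25
and edi, 15 → edi=10&15=10
add ecx, 2 → ecx=3+2=5
cmp ecx, 9  (cmp 5,9)
jne L0: taken
add ebx, edi → ebx=25+10=35
and edi, 15 → edi=10&15=10
add ecx, 2 → ecx=5+2=7
cmp ecx, 9  (cmp 7,9)
jne L0: taken
add ebx, edi → ebx=35+10=45
and edi, 15 → edi=10&15=10
add ecx, 2 → ecx=7+2=9
cmp ecx, 9  (cmp 9,9)
jne L0: not taken
halt.
Total executed instructions: 24.

24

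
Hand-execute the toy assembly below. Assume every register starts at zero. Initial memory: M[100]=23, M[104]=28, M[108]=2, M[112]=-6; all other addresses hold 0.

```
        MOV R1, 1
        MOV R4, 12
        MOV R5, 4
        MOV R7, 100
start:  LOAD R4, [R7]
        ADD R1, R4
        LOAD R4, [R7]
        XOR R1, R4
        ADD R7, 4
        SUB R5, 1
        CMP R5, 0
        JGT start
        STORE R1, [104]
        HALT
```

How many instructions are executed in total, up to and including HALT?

38

after MOV R1, 1: R1=1
after MOV R4, 12: R4=12
after MOV R5, 4: R5=4
after MOV R7, 100: R7=100
after LOAD R4, [R7]: R4=M[100]=23
after ADD R1, R4: R1=1+23=24
after LOAD R4, [R7]: R4=M[100]=23
after XOR R1, R4: R1=24^23=15
after ADD R7, 4: R7=100+4=104
after SUB R5, 1: R5=4-1=3
CMP R5, 0  (cmp 3,0)
JGT start: taken
after LOAD R4, [R7]: R4=M[104]=28
after ADD R1, R4: R1=15+28=43
after LOAD R4, [R7]: R4=M[104]=28
after XOR R1, R4: R1=43^28=55
after ADD R7, 4: R7=104+4=108
after SUB R5, 1: R5=3-1=2
CMP R5, 0  (cmp 2,0)
JGT start: taken
after LOAD R4, [R7]: R4=M[108]=2
after ADD R1, R4: R1=55+2=57
after LOAD R4, [R7]: R4=M[108]=2
after XOR R1, R4: R1=57^2=59
after ADD R7, 4: R7=108+4=112
after SUB R5, 1: R5=2-1=1
CMP R5, 0  (cmp 1,0)
JGT start: taken
after LOAD R4, [R7]: R4=M[112]=-6
after ADD R1, R4: R1=59+(-6)=53
after LOAD R4, [R7]: R4=M[112]=-6
after XOR R1, R4: R1=53^(-6)=-49
after ADD R7, 4: R7=112+4=116
after SUB R5, 1: R5=1-1=0
CMP R5, 0  (cmp 0,0)
JGT start: not taken
STORE R1, [104] → M[104]=-49
halt.
Total executed instructions: 38.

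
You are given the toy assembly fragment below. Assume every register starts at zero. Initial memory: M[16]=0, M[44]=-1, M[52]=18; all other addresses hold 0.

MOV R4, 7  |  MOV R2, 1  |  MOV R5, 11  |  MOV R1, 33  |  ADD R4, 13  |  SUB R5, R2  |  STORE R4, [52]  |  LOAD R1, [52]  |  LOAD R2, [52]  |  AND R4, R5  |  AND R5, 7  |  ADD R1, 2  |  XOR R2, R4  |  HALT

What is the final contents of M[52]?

MOV R4, 7 → R4=7
MOV R2, 1 → R2=1
MOV R5, 11 → R5=11
MOV R1, 33 → R1=33
ADD R4, 13 → R4=7+13=20
SUB R5, R2 → R5=11-1=10
STORE R4, [52] → M[52]=20
LOAD R1, [52] → R1=M[52]=20
LOAD R2, [52] → R2=M[52]=20
AND R4, R5 → R4=20&10=0
AND R5, 7 → R5=10&7=2
ADD R1, 2 → R1=20+2=22
XOR R2, R4 → R2=20^0=20
halt.

20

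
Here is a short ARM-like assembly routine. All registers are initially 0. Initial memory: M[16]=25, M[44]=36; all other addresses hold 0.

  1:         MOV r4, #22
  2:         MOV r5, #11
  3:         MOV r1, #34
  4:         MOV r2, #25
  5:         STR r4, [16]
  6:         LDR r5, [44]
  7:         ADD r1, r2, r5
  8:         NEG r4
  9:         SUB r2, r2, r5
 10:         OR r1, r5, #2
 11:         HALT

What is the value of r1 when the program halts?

MOV r4, #22 → r4=22
MOV r5, #11 → r5=11
MOV r1, #34 → r1=34
MOV r2, #25 → r2=25
STR r4, [16] → M[16]=22
LDR r5, [44] → r5=M[44]=36
ADD r1, r2, r5 → r1=25+36=61
NEG r4 → r4=-(22)=-22
SUB r2, r2, r5 → r2=25-36=-11
OR r1, r5, #2 → r1=36|2=38
halt.

38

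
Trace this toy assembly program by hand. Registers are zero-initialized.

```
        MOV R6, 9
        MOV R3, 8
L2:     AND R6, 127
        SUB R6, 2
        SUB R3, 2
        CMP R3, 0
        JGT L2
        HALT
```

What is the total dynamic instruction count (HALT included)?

MOV R6, 9 → R6=9
MOV R3, 8 → R3=8
AND R6, 127 → R6=9&127=9
SUB R6, 2 → R6=9-2=7
SUB R3, 2 → R3=8-2=6
CMP R3, 0  (cmp 6,0)
JGT L2: taken
AND R6, 127 → R6=7&127=7
SUB R6, 2 → R6=7-2=5
SUB R3, 2 → R3=6-2=4
CMP R3, 0  (cmp 4,0)
JGT L2: taken
AND R6, 127 → R6=5&127=5
SUB R6, 2 → R6=5-2=3
SUB R3, 2 → R3=4-2=2
CMP R3, 0  (cmp 2,0)
JGT L2: taken
AND R6, 127 → R6=3&127=3
SUB R6, 2 → R6=3-2=1
SUB R3, 2 → R3=2-2=0
CMP R3, 0  (cmp 0,0)
JGT L2: not taken
halt.
Total executed instructions: 23.

23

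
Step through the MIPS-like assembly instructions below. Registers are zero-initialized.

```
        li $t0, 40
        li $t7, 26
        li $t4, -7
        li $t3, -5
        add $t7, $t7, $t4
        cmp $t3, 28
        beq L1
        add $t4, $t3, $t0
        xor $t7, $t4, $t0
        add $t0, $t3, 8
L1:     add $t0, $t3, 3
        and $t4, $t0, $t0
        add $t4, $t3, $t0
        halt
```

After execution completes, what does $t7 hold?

after li $t0, 40: $t0=40
after li $t7, 26: $t7=26
after li $t4, -7: $t4=-7
after li $t3, -5: $t3=-5
after add $t7, $t7, $t4: $t7=26+(-7)=19
cmp $t3, 28  (cmp -5,28)
beq L1: not taken
after add $t4, $t3, $t0: $t4=(-5)+40=35
after xor $t7, $t4, $t0: $t7=35^40=11
after add $t0, $t3, 8: $t0=(-5)+8=3
after add $t0, $t3, 3: $t0=(-5)+3=-2
after and $t4, $t0, $t0: $t4=(-2)&(-2)=-2
after add $t4, $t3, $t0: $t4=(-5)+(-2)=-7
halt.

11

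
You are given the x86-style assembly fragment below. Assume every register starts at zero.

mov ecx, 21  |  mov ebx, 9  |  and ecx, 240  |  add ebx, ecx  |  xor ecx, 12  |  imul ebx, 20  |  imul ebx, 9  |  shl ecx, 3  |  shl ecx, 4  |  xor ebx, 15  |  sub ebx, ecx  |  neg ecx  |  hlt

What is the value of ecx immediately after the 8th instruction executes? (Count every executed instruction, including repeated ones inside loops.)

224

ecx=21
ebx=9
ecx=21&240=16
ebx=9+16=25
ecx=16^12=28
ebx=25*20=500
ebx=500*9=4500
ecx=28<<3=224
After step 8: ecx = 224.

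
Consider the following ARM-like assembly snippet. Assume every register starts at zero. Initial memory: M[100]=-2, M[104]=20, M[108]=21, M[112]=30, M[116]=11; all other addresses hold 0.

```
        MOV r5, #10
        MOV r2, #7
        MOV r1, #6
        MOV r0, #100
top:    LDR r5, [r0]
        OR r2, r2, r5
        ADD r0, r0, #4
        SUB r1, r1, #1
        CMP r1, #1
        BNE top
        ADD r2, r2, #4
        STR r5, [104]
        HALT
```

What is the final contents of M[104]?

11

after MOV r5, #10: r5=10
after MOV r2, #7: r2=7
after MOV r1, #6: r1=6
after MOV r0, #100: r0=100
after LDR r5, [r0]: r5=M[100]=-2
after OR r2, r2, r5: r2=7|(-2)=-1
after ADD r0, r0, #4: r0=100+4=104
after SUB r1, r1, #1: r1=6-1=5
CMP r1, #1  (cmp 5,1)
BNE top: taken
after LDR r5, [r0]: r5=M[104]=20
after OR r2, r2, r5: r2=(-1)|20=-1
after ADD r0, r0, #4: r0=104+4=108
after SUB r1, r1, #1: r1=5-1=4
CMP r1, #1  (cmp 4,1)
BNE top: taken
after LDR r5, [r0]: r5=M[108]=21
after OR r2, r2, r5: r2=(-1)|21=-1
after ADD r0, r0, #4: r0=108+4=112
after SUB r1, r1, #1: r1=4-1=3
CMP r1, #1  (cmp 3,1)
BNE top: taken
after LDR r5, [r0]: r5=M[112]=30
after OR r2, r2, r5: r2=(-1)|30=-1
after ADD r0, r0, #4: r0=112+4=116
after SUB r1, r1, #1: r1=3-1=2
CMP r1, #1  (cmp 2,1)
BNE top: taken
after LDR r5, [r0]: r5=M[116]=11
after OR r2, r2, r5: r2=(-1)|11=-1
after ADD r0, r0, #4: r0=116+4=120
after SUB r1, r1, #1: r1=2-1=1
CMP r1, #1  (cmp 1,1)
BNE top: not taken
after ADD r2, r2, #4: r2=(-1)+4=3
STR r5, [104] → M[104]=11
halt.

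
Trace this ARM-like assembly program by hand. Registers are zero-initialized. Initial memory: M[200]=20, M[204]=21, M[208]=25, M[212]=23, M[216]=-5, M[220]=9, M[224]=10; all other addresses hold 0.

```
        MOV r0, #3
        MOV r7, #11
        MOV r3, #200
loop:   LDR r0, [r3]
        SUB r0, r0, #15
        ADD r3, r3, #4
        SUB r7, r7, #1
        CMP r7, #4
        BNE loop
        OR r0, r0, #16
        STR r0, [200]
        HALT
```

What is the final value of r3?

r0=3
r7=11
r3=200
r0=M[200]=20
r0=20-15=5
r3=200+4=204
r7=11-1=10
CMP r7, #4  (cmp 10,4)
BNE loop: taken
r0=M[204]=21
r0=21-15=6
r3=204+4=208
r7=10-1=9
CMP r7, #4  (cmp 9,4)
BNE loop: taken
r0=M[208]=25
r0=25-15=10
r3=208+4=212
r7=9-1=8
CMP r7, #4  (cmp 8,4)
BNE loop: taken
r0=M[212]=23
r0=23-15=8
r3=212+4=216
r7=8-1=7
CMP r7, #4  (cmp 7,4)
BNE loop: taken
r0=M[216]=-5
r0=(-5)-15=-20
r3=216+4=220
r7=7-1=6
CMP r7, #4  (cmp 6,4)
BNE loop: taken
r0=M[220]=9
r0=9-15=-6
r3=220+4=224
r7=6-1=5
CMP r7, #4  (cmp 5,4)
BNE loop: taken
r0=M[224]=10
r0=10-15=-5
r3=224+4=228
r7=5-1=4
CMP r7, #4  (cmp 4,4)
BNE loop: not taken
r0=(-5)|16=-5
STR r0, [200] → M[200]=-5
halt.

228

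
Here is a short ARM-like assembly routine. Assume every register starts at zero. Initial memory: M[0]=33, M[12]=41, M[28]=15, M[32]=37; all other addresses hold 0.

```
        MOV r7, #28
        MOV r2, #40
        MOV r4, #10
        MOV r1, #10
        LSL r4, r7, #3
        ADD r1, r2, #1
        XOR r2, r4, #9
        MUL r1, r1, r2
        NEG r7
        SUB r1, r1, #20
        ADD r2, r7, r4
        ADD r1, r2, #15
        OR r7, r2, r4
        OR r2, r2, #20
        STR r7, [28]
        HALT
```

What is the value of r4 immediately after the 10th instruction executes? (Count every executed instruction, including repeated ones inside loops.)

224

r7=28
r2=40
r4=10
r1=10
r4=28<<3=224
r1=40+1=41
r2=224^9=233
r1=41*233=9553
r7=-(28)=-28
r1=9553-20=9533
After step 10: r4 = 224.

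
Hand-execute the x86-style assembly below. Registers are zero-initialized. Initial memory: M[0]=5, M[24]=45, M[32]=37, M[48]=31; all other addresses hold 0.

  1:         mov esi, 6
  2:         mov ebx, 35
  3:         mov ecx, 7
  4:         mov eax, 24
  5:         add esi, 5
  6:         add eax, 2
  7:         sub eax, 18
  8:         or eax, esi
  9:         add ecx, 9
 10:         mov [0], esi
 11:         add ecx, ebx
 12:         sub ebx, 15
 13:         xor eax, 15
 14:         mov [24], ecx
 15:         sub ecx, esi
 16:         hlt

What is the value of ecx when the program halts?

40

after mov esi, 6: esi=6
after mov ebx, 35: ebx=35
after mov ecx, 7: ecx=7
after mov eax, 24: eax=24
after add esi, 5: esi=6+5=11
after add eax, 2: eax=24+2=26
after sub eax, 18: eax=26-18=8
after or eax, esi: eax=8|11=11
after add ecx, 9: ecx=7+9=16
mov [0], esi → M[0]=11
after add ecx, ebx: ecx=16+35=51
after sub ebx, 15: ebx=35-15=20
after xor eax, 15: eax=11^15=4
mov [24], ecx → M[24]=51
after sub ecx, esi: ecx=51-11=40
halt.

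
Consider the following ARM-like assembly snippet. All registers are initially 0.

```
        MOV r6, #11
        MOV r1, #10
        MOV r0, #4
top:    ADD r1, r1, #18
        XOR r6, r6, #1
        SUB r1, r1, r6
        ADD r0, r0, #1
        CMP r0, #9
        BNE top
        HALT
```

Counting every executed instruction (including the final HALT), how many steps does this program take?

34

r6=11
r1=10
r0=4
r1=10+18=28
r6=11^1=10
r1=28-10=18
r0=4+1=5
CMP r0, #9  (cmp 5,9)
BNE top: taken
r1=18+18=36
r6=10^1=11
r1=36-11=25
r0=5+1=6
CMP r0, #9  (cmp 6,9)
BNE top: taken
r1=25+18=43
r6=11^1=10
r1=43-10=33
r0=6+1=7
CMP r0, #9  (cmp 7,9)
BNE top: taken
r1=33+18=51
r6=10^1=11
r1=51-11=40
r0=7+1=8
CMP r0, #9  (cmp 8,9)
BNE top: taken
r1=40+18=58
r6=11^1=10
r1=58-10=48
r0=8+1=9
CMP r0, #9  (cmp 9,9)
BNE top: not taken
halt.
Total executed instructions: 34.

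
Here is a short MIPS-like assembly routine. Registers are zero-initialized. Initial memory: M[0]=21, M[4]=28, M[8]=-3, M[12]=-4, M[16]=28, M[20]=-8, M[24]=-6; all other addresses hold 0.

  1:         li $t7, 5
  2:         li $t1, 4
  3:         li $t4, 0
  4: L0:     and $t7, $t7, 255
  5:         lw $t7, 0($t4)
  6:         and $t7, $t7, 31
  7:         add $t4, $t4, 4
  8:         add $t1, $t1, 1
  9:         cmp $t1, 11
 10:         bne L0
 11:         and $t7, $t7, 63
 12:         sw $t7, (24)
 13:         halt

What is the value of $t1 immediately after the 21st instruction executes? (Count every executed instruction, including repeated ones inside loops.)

6

after li $t7, 5: $t7=5
after li $t1, 4: $t1=4
after li $t4, 0: $t4=0
after and $t7, $t7, 255: $t7=5&255=5
after lw $t7, 0($t4): $t7=M[0]=21
after and $t7, $t7, 31: $t7=21&31=21
after add $t4, $t4, 4: $t4=0+4=4
after add $t1, $t1, 1: $t1=4+1=5
cmp $t1, 11  (cmp 5,11)
bne L0: taken
after and $t7, $t7, 255: $t7=21&255=21
after lw $t7, 0($t4): $t7=M[4]=28
after and $t7, $t7, 31: $t7=28&31=28
after add $t4, $t4, 4: $t4=4+4=8
after add $t1, $t1, 1: $t1=5+1=6
cmp $t1, 11  (cmp 6,11)
bne L0: taken
after and $t7, $t7, 255: $t7=28&255=28
after lw $t7, 0($t4): $t7=M[8]=-3
after and $t7, $t7, 31: $t7=(-3)&31=29
after add $t4, $t4, 4: $t4=8+4=12
After step 21: $t1 = 6.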